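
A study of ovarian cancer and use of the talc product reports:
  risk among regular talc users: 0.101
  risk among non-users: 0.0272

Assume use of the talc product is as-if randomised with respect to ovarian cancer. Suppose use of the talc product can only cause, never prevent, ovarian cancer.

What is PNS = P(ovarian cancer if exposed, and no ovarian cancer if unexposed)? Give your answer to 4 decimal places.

Let p₁ = 0.101, p₀ = 0.0272.
Under exogeneity and monotonicity, PNS = p₁ − p₀.
PNS = 0.101 − 0.0272 = 0.0738

PNS ≈ 0.0738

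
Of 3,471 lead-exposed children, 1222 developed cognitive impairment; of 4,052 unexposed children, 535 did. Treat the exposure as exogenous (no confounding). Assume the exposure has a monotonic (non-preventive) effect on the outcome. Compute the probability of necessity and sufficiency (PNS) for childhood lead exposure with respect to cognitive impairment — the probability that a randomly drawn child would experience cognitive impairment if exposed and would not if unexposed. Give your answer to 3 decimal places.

PNS ≈ 0.220

p₁ = P(outcome | exposed) = 1222/3471 = 0.35206
p₀ = P(outcome | unexposed) = 535/4052 = 0.13203
Under exogeneity and monotonicity, PNS = p₁ − p₀.
PNS = 0.35206 − 0.13203 = 0.22003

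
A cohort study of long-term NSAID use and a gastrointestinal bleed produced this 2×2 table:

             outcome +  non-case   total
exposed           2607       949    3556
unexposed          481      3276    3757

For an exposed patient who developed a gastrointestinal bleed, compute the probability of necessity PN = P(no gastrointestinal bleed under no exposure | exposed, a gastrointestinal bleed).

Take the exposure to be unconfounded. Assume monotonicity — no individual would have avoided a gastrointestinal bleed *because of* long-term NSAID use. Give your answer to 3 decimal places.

p₁ = P(outcome | exposed) = 2607/3556 = 0.73313
p₀ = P(outcome | unexposed) = 481/3757 = 0.12803
Under exogeneity and monotonicity, PN = (p₁ − p₀)/p₁.
PN = (0.73313 − 0.12803) / 0.73313 ≈ 0.8254

PN ≈ 0.825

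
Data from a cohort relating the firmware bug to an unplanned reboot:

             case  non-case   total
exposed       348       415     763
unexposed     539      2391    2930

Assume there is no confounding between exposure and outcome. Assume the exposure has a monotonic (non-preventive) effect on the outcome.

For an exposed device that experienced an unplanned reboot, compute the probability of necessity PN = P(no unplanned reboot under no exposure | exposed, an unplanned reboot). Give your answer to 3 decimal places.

p₁ = P(outcome | exposed) = 348/763 = 0.45609
p₀ = P(outcome | unexposed) = 539/2930 = 0.18396
Under exogeneity and monotonicity, PN = (p₁ − p₀)/p₁.
PN = (0.45609 − 0.18396) / 0.45609 ≈ 0.5967

PN ≈ 0.597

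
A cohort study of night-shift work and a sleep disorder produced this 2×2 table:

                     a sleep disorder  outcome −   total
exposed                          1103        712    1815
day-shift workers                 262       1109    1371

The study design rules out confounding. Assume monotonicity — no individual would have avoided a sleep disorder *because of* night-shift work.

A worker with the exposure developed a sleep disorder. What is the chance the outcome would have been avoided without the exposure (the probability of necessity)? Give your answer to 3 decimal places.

PN ≈ 0.686

p₁ = P(outcome | exposed) = 1103/1815 = 0.60771
p₀ = P(outcome | unexposed) = 262/1371 = 0.1911
Under exogeneity and monotonicity, PN = (p₁ − p₀)/p₁.
PN = (0.60771 − 0.1911) / 0.60771 ≈ 0.6855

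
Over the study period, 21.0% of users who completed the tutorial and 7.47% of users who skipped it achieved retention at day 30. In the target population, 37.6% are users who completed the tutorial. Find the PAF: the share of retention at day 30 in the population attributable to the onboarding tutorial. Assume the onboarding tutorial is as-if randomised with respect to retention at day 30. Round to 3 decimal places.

PAF ≈ 0.405

p₁ = 0.21, p₀ = 0.0747.
Overall risk P(Y=1) = π·p₁ + (1−π)·p₀ = 0.376×0.21 + 0.624×0.0747 = 0.12557.
Under exogeneity, PAF = [P(Y=1) − p₀] / P(Y=1).
PAF = (0.12557 − 0.0747) / 0.12557 ≈ 0.4051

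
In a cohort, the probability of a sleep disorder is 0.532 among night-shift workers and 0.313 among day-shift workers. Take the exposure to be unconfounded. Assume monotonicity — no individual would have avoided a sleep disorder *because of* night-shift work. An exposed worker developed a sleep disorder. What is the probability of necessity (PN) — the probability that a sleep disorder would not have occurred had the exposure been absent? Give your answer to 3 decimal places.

PN ≈ 0.412

Let p₁ = 0.532, p₀ = 0.313.
Under exogeneity and monotonicity, PN = (p₁ − p₀) / p₁.
PN = (0.532 − 0.313) / 0.532 = 0.219 / 0.532 ≈ 0.4117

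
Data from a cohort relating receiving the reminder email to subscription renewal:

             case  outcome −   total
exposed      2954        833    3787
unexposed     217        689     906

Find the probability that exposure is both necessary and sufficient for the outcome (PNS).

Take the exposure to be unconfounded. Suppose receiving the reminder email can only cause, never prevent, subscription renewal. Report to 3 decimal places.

PNS ≈ 0.541

p₁ = P(outcome | exposed) = 2954/3787 = 0.78004
p₀ = P(outcome | unexposed) = 217/906 = 0.23951
Under exogeneity and monotonicity, PNS = p₁ − p₀.
PNS = 0.78004 − 0.23951 = 0.54052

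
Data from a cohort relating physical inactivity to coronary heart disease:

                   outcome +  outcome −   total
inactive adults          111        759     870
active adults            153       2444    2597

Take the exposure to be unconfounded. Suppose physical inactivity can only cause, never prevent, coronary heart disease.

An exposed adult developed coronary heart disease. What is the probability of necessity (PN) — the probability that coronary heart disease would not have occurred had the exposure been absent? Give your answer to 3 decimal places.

p₁ = P(outcome | exposed) = 111/870 = 0.12759
p₀ = P(outcome | unexposed) = 153/2597 = 0.058914
Under exogeneity and monotonicity, PN = (p₁ − p₀)/p₁.
PN = (0.12759 − 0.058914) / 0.12759 ≈ 0.5382

PN ≈ 0.538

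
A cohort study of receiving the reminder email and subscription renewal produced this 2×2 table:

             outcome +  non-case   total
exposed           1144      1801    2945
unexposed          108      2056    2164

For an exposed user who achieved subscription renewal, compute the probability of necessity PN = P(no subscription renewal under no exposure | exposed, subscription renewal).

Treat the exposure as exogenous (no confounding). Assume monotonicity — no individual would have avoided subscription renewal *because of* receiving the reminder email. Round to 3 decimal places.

p₁ = P(outcome | exposed) = 1144/2945 = 0.38846
p₀ = P(outcome | unexposed) = 108/2164 = 0.049908
Under exogeneity and monotonicity, PN = (p₁ − p₀) / p₁.
PN = (0.38846 − 0.049908) / 0.38846 = 0.33855 / 0.38846 ≈ 0.8715

PN ≈ 0.872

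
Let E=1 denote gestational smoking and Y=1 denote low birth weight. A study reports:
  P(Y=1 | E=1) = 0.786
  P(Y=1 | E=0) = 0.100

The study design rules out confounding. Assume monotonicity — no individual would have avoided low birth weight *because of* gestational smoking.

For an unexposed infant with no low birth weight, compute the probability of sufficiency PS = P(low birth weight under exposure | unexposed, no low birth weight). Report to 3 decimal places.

Let p₁ = 0.786, p₀ = 0.1.
Under exogeneity and monotonicity, PS = (p₁ − p₀) / (1 − p₀).
PS = (0.786 − 0.1) / (1 − 0.1) = 0.686 / 0.9 ≈ 0.7622

PS ≈ 0.762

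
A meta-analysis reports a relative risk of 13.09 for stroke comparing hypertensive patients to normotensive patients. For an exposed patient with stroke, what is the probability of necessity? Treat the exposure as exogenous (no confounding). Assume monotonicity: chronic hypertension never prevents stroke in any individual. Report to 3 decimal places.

Under exogeneity and monotonicity, PN = (RR − 1) / RR = 1 − 1/RR.
PN = (13.09 − 1) / 13.09 = 12.09 / 13.09 ≈ 0.9236

PN ≈ 0.924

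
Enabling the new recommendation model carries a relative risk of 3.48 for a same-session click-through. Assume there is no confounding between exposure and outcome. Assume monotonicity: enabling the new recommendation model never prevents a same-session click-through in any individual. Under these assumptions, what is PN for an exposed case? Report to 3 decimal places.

Under exogeneity and monotonicity, PN = (RR − 1) / RR = 1 − 1/RR.
PN = (3.48 − 1) / 3.48 = 2.48 / 3.48 ≈ 0.7126

PN ≈ 0.713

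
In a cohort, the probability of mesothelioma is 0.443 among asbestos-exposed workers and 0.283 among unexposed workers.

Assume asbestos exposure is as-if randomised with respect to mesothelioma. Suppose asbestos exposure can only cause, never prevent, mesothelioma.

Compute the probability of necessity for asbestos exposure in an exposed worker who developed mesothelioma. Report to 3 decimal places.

PN ≈ 0.361

Let p₁ = 0.443, p₀ = 0.283.
Under exogeneity and monotonicity, PN = (p₁ − p₀) / p₁.
PN = (0.443 − 0.283) / 0.443 = 0.16 / 0.443 ≈ 0.3612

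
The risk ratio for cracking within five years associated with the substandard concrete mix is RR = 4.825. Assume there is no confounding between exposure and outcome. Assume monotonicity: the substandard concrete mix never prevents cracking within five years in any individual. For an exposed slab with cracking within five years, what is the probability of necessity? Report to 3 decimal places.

Under exogeneity and monotonicity, PN = (RR − 1) / RR = 1 − 1/RR.
PN = (4.825 − 1) / 4.825 = 3.825 / 4.825 ≈ 0.7927

PN ≈ 0.793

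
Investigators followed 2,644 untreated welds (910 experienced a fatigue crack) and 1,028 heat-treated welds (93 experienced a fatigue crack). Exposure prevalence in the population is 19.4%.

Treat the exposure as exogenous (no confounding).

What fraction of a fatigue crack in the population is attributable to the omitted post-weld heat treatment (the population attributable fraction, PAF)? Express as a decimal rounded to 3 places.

p₁ = P(outcome | exposed) = 910/2644 = 0.34418
p₀ = P(outcome | unexposed) = 93/1028 = 0.090467
Overall risk P(Y=1) = π·p₁ + (1−π)·p₀ = 0.194×0.34418 + 0.806×0.090467 = 0.13969.
Under exogeneity, PAF = [P(Y=1) − p₀] / P(Y=1).
PAF = (0.13969 − 0.090467) / 0.13969 ≈ 0.3524

PAF ≈ 0.352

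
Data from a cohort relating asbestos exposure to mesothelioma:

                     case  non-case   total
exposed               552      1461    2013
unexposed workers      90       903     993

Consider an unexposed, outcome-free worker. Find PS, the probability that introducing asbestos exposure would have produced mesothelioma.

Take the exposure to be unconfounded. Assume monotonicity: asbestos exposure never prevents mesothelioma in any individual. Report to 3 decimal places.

PS ≈ 0.202

p₁ = P(outcome | exposed) = 552/2013 = 0.27422
p₀ = P(outcome | unexposed) = 90/993 = 0.090634
Under exogeneity and monotonicity, PS = (p₁ − p₀)/(1 − p₀).
PS = (0.27422 − 0.090634) / 0.90937 ≈ 0.2019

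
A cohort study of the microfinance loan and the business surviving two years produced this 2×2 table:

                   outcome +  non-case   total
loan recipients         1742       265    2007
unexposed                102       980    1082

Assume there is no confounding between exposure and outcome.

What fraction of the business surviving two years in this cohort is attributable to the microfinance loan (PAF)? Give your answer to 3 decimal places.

p₁ = P(outcome | exposed) = 1742/2007 = 0.86796
p₀ = P(outcome | unexposed) = 102/1082 = 0.09427
Exposure prevalence π = 2007/3089 = 0.64972; overall risk P(Y=1) = 0.59696.
Under exogeneity, PAF = [P(Y=1) − p₀]/P(Y=1).
PAF = (0.59696 − 0.09427) / 0.59696 ≈ 0.8421

PAF ≈ 0.842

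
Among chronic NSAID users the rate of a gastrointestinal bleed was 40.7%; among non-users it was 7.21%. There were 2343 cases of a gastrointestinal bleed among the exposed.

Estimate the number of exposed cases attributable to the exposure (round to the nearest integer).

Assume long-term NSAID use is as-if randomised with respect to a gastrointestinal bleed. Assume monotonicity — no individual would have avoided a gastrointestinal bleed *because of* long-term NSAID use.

p₁ = 0.407, p₀ = 0.0721.
PN = (p₁ − p₀)/p₁ = (0.407 − 0.0721) / 0.407 ≈ 0.82285.
Attributable cases ≈ PN × (exposed cases) = 0.82285 × 2343 ≈ 1927.94.

about 1928 cases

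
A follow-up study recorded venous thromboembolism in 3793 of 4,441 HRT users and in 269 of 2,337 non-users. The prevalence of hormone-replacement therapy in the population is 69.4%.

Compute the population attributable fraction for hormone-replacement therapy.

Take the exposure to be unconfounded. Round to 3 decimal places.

PAF ≈ 0.817

p₁ = P(outcome | exposed) = 3793/4441 = 0.85409
p₀ = P(outcome | unexposed) = 269/2337 = 0.1151
Overall risk P(Y=1) = π·p₁ + (1−π)·p₀ = 0.694×0.85409 + 0.306×0.1151 = 0.62796.
Under exogeneity, PAF = [P(Y=1) − p₀] / P(Y=1).
PAF = (0.62796 − 0.1151) / 0.62796 ≈ 0.8167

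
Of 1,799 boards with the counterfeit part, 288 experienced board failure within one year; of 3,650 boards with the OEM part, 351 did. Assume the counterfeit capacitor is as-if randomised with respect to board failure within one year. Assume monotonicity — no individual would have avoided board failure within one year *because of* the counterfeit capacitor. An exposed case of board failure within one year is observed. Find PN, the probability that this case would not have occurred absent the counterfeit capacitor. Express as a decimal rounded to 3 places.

PN ≈ 0.399

p₁ = P(outcome | exposed) = 288/1799 = 0.16009
p₀ = P(outcome | unexposed) = 351/3650 = 0.096164
Under exogeneity and monotonicity, PN = (p₁ − p₀) / p₁.
PN = (0.16009 − 0.096164) / 0.16009 = 0.063925 / 0.16009 ≈ 0.3993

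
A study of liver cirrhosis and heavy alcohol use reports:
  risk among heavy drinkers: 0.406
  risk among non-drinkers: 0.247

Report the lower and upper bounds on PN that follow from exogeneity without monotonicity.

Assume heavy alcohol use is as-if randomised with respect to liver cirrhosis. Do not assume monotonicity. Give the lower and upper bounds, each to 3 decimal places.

0.392 ≤ PN ≤ 1.000

Let p₁ = 0.406, p₀ = 0.247.
Under exogeneity alone the bounds on PN are max{0,(p₁−p₀)/p₁} ≤ PN ≤ min{1,(1−p₀)/p₁}.
  lower = (p₁ − p₀)/p₁ = 0.159 / 0.406 ≈ 0.3916
  upper = min{1, (1 − p₀)/p₁} = 0.753 / 0.406 ≈ 1.8547 → capped at 1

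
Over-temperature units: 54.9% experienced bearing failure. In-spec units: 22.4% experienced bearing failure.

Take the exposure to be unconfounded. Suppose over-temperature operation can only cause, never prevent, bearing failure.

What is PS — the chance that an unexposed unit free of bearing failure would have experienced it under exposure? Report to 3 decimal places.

PS ≈ 0.419

p₁ = 0.549, p₀ = 0.224.
Under exogeneity and monotonicity, PS = (p₁ − p₀) / (1 − p₀).
PS = (0.549 − 0.224) / (1 − 0.224) = 0.325 / 0.776 ≈ 0.4188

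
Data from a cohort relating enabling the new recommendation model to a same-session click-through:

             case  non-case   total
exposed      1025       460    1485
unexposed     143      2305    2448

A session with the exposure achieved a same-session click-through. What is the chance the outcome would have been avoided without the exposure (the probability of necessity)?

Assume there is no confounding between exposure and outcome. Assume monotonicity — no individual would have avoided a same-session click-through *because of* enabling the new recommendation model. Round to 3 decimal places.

PN ≈ 0.915

p₁ = P(outcome | exposed) = 1025/1485 = 0.69024
p₀ = P(outcome | unexposed) = 143/2448 = 0.058415
Under exogeneity and monotonicity, PN = (p₁ − p₀)/p₁.
PN = (0.69024 − 0.058415) / 0.69024 ≈ 0.9154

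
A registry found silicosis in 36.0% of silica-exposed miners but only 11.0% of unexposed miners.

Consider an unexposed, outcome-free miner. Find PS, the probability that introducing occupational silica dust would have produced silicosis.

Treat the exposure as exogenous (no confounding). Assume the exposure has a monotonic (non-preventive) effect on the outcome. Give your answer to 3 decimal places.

PS ≈ 0.281

p₁ = 0.36, p₀ = 0.11.
Under exogeneity and monotonicity, PS = (p₁ − p₀) / (1 − p₀).
PS = (0.36 − 0.11) / (1 − 0.11) = 0.25 / 0.89 ≈ 0.2809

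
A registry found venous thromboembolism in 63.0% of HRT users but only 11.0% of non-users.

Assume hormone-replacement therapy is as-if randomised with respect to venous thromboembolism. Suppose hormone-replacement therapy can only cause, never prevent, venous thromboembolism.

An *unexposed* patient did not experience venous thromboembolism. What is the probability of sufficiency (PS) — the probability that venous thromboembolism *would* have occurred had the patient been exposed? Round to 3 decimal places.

p₁ = 0.63, p₀ = 0.11.
Under exogeneity and monotonicity, PS = (p₁ − p₀) / (1 − p₀).
PS = (0.63 − 0.11) / (1 − 0.11) = 0.52 / 0.89 ≈ 0.5843

PS ≈ 0.584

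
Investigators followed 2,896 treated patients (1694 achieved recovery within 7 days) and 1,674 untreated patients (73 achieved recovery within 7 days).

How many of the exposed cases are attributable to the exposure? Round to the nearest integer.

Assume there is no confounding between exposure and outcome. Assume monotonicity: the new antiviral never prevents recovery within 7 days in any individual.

about 1568 cases

p₁ = P(outcome | exposed) = 1694/2896 = 0.58494
p₀ = P(outcome | unexposed) = 73/1674 = 0.043608
PN = (p₁ − p₀)/p₁ = (0.58494 − 0.043608) / 0.58494 ≈ 0.92545.
Attributable cases ≈ PN × (exposed cases) = 0.92545 × 1694 ≈ 1567.71.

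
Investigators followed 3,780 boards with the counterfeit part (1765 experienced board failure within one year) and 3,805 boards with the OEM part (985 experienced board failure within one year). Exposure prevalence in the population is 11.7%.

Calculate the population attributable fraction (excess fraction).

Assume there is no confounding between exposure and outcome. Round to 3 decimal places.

p₁ = P(outcome | exposed) = 1765/3780 = 0.46693
p₀ = P(outcome | unexposed) = 985/3805 = 0.25887
Overall risk P(Y=1) = π·p₁ + (1−π)·p₀ = 0.117×0.46693 + 0.883×0.25887 = 0.28321.
Under exogeneity, PAF = [P(Y=1) − p₀] / P(Y=1).
PAF = (0.28321 − 0.25887) / 0.28321 ≈ 0.0860

PAF ≈ 0.086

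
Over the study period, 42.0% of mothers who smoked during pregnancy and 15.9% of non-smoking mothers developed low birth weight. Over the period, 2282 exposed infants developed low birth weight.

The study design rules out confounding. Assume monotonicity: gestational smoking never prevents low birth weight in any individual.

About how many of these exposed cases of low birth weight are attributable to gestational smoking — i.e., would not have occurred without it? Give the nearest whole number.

about 1418 cases

p₁ = 0.42, p₀ = 0.159.
PN = (p₁ − p₀)/p₁ = (0.42 − 0.159) / 0.42 ≈ 0.62143.
Attributable cases ≈ PN × (exposed cases) = 0.62143 × 2282 ≈ 1418.10.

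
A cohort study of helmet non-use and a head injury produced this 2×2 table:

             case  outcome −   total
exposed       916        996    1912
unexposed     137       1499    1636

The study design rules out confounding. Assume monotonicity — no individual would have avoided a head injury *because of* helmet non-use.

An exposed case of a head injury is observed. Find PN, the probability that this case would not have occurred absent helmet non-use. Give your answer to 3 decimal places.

PN ≈ 0.825

p₁ = P(outcome | exposed) = 916/1912 = 0.47908
p₀ = P(outcome | unexposed) = 137/1636 = 0.083741
Under exogeneity and monotonicity, PN = (p₁ − p₀)/p₁.
PN = (0.47908 − 0.083741) / 0.47908 ≈ 0.8252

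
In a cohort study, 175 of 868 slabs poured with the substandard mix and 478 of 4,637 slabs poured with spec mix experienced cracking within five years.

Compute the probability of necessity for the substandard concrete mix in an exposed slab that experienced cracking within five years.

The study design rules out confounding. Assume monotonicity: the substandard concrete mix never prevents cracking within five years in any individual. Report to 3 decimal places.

PN ≈ 0.489

p₁ = P(outcome | exposed) = 175/868 = 0.20161
p₀ = P(outcome | unexposed) = 478/4637 = 0.10308
Under exogeneity and monotonicity, PN = (p₁ − p₀) / p₁.
PN = (0.20161 − 0.10308) / 0.20161 = 0.098529 / 0.20161 ≈ 0.4887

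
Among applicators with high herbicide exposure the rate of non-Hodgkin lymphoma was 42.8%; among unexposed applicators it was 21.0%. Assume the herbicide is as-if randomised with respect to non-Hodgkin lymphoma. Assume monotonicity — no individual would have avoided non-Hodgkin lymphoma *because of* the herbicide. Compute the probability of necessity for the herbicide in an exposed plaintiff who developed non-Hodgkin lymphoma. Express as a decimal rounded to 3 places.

p₁ = 0.428, p₀ = 0.21.
Under exogeneity and monotonicity, PN = (p₁ − p₀) / p₁.
PN = (0.428 − 0.21) / 0.428 = 0.218 / 0.428 ≈ 0.5093

PN ≈ 0.509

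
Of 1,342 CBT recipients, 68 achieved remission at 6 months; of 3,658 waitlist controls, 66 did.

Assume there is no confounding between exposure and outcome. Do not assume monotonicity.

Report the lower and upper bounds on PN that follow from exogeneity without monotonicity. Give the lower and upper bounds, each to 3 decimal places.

p₁ = P(outcome | exposed) = 68/1342 = 0.050671
p₀ = P(outcome | unexposed) = 66/3658 = 0.018043
Under exogeneity alone the bounds on PN are max{0,(p₁−p₀)/p₁} ≤ PN ≤ min{1,(1−p₀)/p₁}.
  lower = (p₁ − p₀)/p₁ = 0.032628 / 0.050671 ≈ 0.6439
  upper = min{1, (1 − p₀)/p₁} = 0.98196 / 0.050671 ≈ 19.3792 → capped at 1

0.644 ≤ PN ≤ 1.000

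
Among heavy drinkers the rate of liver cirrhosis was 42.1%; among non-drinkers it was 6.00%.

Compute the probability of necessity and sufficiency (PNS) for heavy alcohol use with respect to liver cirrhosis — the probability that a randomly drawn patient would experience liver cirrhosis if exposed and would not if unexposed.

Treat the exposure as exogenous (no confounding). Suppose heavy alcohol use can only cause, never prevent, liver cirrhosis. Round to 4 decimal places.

PNS ≈ 0.3610

p₁ = 0.421, p₀ = 0.06.
Under exogeneity and monotonicity, PNS = p₁ − p₀.
PNS = 0.421 − 0.06 = 0.361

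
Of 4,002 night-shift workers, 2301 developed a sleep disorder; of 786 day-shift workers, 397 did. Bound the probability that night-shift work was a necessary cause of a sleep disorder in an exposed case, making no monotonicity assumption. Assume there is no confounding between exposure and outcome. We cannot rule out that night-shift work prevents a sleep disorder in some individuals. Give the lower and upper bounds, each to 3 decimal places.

p₁ = P(outcome | exposed) = 2301/4002 = 0.57496
p₀ = P(outcome | unexposed) = 397/786 = 0.50509
Under exogeneity alone the bounds on PN are max{0,(p₁−p₀)/p₁} ≤ PN ≤ min{1,(1−p₀)/p₁}.
  lower = (p₁ − p₀)/p₁ = 0.069873 / 0.57496 ≈ 0.1215
  upper = min{1, (1 − p₀)/p₁} = 0.49491 / 0.57496 ≈ 0.8608

0.122 ≤ PN ≤ 0.861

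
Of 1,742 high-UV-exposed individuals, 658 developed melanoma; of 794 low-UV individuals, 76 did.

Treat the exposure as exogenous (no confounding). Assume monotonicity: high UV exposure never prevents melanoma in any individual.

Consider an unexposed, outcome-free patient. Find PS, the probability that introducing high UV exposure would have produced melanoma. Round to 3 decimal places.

PS ≈ 0.312

p₁ = P(outcome | exposed) = 658/1742 = 0.37773
p₀ = P(outcome | unexposed) = 76/794 = 0.095718
Under exogeneity and monotonicity, PS = (p₁ − p₀) / (1 − p₀).
PS = (0.37773 − 0.095718) / (1 − 0.095718) = 0.28201 / 0.90428 ≈ 0.3119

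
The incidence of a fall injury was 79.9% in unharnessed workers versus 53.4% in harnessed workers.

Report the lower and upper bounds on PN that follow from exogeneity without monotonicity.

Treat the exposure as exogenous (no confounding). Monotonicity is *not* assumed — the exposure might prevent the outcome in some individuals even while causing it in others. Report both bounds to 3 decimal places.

p₁ = 0.799, p₀ = 0.534.
Under exogeneity alone the bounds on PN are max{0,(p₁−p₀)/p₁} ≤ PN ≤ min{1,(1−p₀)/p₁}.
  lower = (p₁ − p₀)/p₁ = 0.265 / 0.799 ≈ 0.3317
  upper = min{1, (1 − p₀)/p₁} = 0.466 / 0.799 ≈ 0.5832

0.332 ≤ PN ≤ 0.583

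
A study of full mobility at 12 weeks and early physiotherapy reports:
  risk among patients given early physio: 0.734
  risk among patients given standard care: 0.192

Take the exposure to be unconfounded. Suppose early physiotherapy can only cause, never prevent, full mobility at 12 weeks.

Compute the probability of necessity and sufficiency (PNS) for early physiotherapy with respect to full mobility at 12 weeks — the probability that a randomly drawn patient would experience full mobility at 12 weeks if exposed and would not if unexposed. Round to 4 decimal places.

Let p₁ = 0.734, p₀ = 0.192.
Under exogeneity and monotonicity, PNS = p₁ − p₀.
PNS = 0.734 − 0.192 = 0.542

PNS ≈ 0.5420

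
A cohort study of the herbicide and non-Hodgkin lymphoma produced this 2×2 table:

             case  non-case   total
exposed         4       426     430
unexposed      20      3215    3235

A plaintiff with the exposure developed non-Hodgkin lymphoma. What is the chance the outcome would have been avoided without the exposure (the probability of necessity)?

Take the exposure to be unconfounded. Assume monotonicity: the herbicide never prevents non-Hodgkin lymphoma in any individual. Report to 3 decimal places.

PN ≈ 0.335

p₁ = P(outcome | exposed) = 4/430 = 0.0093023
p₀ = P(outcome | unexposed) = 20/3235 = 0.0061824
Under exogeneity and monotonicity, PN = (p₁ − p₀)/p₁.
PN = (0.0093023 − 0.0061824) / 0.0093023 ≈ 0.3354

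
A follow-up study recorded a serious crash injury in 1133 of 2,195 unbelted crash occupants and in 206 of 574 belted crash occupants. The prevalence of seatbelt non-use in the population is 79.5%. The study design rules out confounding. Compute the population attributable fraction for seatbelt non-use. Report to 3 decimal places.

p₁ = P(outcome | exposed) = 1133/2195 = 0.51617
p₀ = P(outcome | unexposed) = 206/574 = 0.35889
Overall risk P(Y=1) = π·p₁ + (1−π)·p₀ = 0.795×0.51617 + 0.205×0.35889 = 0.48393.
Under exogeneity, PAF = [P(Y=1) − p₀] / P(Y=1).
PAF = (0.48393 − 0.35889) / 0.48393 ≈ 0.2584

PAF ≈ 0.258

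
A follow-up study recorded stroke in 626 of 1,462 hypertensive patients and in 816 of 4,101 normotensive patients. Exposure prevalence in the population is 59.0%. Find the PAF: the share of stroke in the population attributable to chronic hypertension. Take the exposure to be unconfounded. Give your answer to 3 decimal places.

p₁ = P(outcome | exposed) = 626/1462 = 0.42818
p₀ = P(outcome | unexposed) = 816/4101 = 0.19898
Overall risk P(Y=1) = π·p₁ + (1−π)·p₀ = 0.59×0.42818 + 0.41×0.19898 = 0.33421.
Under exogeneity, PAF = [P(Y=1) − p₀] / P(Y=1).
PAF = (0.33421 − 0.19898) / 0.33421 ≈ 0.4046

PAF ≈ 0.405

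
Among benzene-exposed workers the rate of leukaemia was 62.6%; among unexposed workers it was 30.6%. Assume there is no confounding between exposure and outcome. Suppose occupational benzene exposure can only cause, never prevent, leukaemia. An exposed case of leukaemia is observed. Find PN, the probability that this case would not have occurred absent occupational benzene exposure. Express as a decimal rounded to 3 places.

PN ≈ 0.511

p₁ = 0.626, p₀ = 0.306.
Under exogeneity and monotonicity, PN = (p₁ − p₀) / p₁.
PN = (0.626 − 0.306) / 0.626 = 0.32 / 0.626 ≈ 0.5112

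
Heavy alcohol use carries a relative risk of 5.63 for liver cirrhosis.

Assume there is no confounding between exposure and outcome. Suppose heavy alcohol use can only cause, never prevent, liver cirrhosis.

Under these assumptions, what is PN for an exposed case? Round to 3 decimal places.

PN ≈ 0.822

Under exogeneity and monotonicity, PN = (RR − 1) / RR = 1 − 1/RR.
PN = (5.63 − 1) / 5.63 = 4.63 / 5.63 ≈ 0.8224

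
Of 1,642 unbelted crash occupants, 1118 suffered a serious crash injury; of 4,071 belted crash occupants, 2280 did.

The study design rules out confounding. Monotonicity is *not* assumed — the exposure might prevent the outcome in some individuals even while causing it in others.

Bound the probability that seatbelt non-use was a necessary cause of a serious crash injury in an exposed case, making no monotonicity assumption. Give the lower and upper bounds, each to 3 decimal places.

p₁ = P(outcome | exposed) = 1118/1642 = 0.68088
p₀ = P(outcome | unexposed) = 2280/4071 = 0.56006
Under exogeneity alone the bounds on PN are max{0,(p₁−p₀)/p₁} ≤ PN ≤ min{1,(1−p₀)/p₁}.
  lower = (p₁ − p₀)/p₁ = 0.12082 / 0.68088 ≈ 0.1774
  upper = min{1, (1 − p₀)/p₁} = 0.43994 / 0.68088 ≈ 0.6461

0.177 ≤ PN ≤ 0.646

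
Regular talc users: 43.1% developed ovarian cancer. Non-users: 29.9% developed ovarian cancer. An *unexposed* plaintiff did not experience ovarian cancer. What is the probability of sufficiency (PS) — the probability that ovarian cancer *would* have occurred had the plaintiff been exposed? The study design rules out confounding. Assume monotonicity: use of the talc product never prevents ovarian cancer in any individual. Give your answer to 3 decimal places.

p₁ = 0.431, p₀ = 0.299.
Under exogeneity and monotonicity, PS = (p₁ − p₀) / (1 − p₀).
PS = (0.431 − 0.299) / (1 − 0.299) = 0.132 / 0.701 ≈ 0.1883

PS ≈ 0.188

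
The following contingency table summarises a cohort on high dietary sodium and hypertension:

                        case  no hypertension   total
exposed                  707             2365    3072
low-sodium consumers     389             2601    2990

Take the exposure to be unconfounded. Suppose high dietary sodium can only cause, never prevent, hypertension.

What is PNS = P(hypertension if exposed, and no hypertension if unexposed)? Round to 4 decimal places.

PNS ≈ 0.1000

p₁ = P(outcome | exposed) = 707/3072 = 0.23014
p₀ = P(outcome | unexposed) = 389/2990 = 0.1301
Under exogeneity and monotonicity, PNS = p₁ − p₀.
PNS = 0.23014 − 0.1301 = 0.10004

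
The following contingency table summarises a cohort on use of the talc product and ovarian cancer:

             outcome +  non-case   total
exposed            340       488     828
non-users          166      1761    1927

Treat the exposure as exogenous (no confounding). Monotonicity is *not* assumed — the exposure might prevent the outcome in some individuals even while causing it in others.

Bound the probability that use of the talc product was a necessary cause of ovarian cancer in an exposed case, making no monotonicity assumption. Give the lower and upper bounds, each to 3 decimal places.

p₁ = P(outcome | exposed) = 340/828 = 0.41063
p₀ = P(outcome | unexposed) = 166/1927 = 0.086144
Under exogeneity alone the bounds on PN are max{0,(p₁−p₀)/p₁} ≤ PN ≤ min{1,(1−p₀)/p₁}.
  lower = (p₁ − p₀)/p₁ = 0.32448 / 0.41063 ≈ 0.7902
  upper = min{1, (1 − p₀)/p₁} = 0.91386 / 0.41063 ≈ 2.2255 → capped at 1

0.790 ≤ PN ≤ 1.000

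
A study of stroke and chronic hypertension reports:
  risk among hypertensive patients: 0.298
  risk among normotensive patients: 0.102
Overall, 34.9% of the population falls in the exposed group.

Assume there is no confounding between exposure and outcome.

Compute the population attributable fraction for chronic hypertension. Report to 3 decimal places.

Let p₁ = 0.298, p₀ = 0.102.
Overall risk P(Y=1) = π·p₁ + (1−π)·p₀ = 0.349×0.298 + 0.651×0.102 = 0.1704.
Under exogeneity, PAF = [P(Y=1) − p₀] / P(Y=1).
PAF = (0.1704 − 0.102) / 0.1704 ≈ 0.4014

PAF ≈ 0.401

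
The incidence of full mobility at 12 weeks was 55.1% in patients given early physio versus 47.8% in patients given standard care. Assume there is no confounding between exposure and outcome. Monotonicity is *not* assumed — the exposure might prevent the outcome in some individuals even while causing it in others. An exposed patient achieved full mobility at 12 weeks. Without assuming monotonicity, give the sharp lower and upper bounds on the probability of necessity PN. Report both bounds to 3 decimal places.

0.132 ≤ PN ≤ 0.947

p₁ = 0.551, p₀ = 0.478.
Under exogeneity alone the bounds on PN are max{0,(p₁−p₀)/p₁} ≤ PN ≤ min{1,(1−p₀)/p₁}.
  lower = (p₁ − p₀)/p₁ = 0.073 / 0.551 ≈ 0.1325
  upper = min{1, (1 − p₀)/p₁} = 0.522 / 0.551 ≈ 0.9474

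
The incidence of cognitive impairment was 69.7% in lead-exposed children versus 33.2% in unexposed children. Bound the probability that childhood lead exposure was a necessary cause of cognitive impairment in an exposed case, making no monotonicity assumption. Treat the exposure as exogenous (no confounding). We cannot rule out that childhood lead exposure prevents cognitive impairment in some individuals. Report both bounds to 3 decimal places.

0.524 ≤ PN ≤ 0.958

p₁ = 0.697, p₀ = 0.332.
Under exogeneity alone the bounds on PN are max{0,(p₁−p₀)/p₁} ≤ PN ≤ min{1,(1−p₀)/p₁}.
  lower = (p₁ − p₀)/p₁ = 0.365 / 0.697 ≈ 0.5237
  upper = min{1, (1 − p₀)/p₁} = 0.668 / 0.697 ≈ 0.9584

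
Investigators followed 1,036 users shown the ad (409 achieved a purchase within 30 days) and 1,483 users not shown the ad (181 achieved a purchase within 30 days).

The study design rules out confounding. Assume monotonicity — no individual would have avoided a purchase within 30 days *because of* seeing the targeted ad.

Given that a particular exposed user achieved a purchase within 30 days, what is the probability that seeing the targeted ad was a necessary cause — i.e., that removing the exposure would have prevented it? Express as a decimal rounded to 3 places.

p₁ = P(outcome | exposed) = 409/1036 = 0.39479
p₀ = P(outcome | unexposed) = 181/1483 = 0.12205
Under exogeneity and monotonicity, PN = (p₁ − p₀) / p₁.
PN = (0.39479 − 0.12205) / 0.39479 = 0.27274 / 0.39479 ≈ 0.6908

PN ≈ 0.691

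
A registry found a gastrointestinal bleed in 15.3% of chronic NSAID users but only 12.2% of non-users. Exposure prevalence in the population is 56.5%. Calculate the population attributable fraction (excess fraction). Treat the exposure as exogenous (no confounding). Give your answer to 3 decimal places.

PAF ≈ 0.126

p₁ = 0.153, p₀ = 0.122.
Overall risk P(Y=1) = π·p₁ + (1−π)·p₀ = 0.565×0.153 + 0.435×0.122 = 0.13952.
Under exogeneity, PAF = [P(Y=1) − p₀] / P(Y=1).
PAF = (0.13952 − 0.122) / 0.13952 ≈ 0.1255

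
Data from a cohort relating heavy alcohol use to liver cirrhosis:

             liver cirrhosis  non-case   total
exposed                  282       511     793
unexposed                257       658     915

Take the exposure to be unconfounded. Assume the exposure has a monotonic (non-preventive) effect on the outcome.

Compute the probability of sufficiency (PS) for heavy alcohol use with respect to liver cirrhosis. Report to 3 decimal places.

PS ≈ 0.104

p₁ = P(outcome | exposed) = 282/793 = 0.35561
p₀ = P(outcome | unexposed) = 257/915 = 0.28087
Under exogeneity and monotonicity, PS = (p₁ − p₀)/(1 − p₀).
PS = (0.35561 − 0.28087) / 0.71913 ≈ 0.1039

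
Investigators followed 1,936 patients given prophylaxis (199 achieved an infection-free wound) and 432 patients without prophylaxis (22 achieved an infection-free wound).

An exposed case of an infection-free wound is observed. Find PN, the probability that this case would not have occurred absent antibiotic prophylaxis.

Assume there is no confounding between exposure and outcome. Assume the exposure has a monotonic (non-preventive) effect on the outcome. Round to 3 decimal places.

PN ≈ 0.505

p₁ = P(outcome | exposed) = 199/1936 = 0.10279
p₀ = P(outcome | unexposed) = 22/432 = 0.050926
Under exogeneity and monotonicity, PN = (p₁ − p₀) / p₁.
PN = (0.10279 − 0.050926) / 0.10279 = 0.051863 / 0.10279 ≈ 0.5046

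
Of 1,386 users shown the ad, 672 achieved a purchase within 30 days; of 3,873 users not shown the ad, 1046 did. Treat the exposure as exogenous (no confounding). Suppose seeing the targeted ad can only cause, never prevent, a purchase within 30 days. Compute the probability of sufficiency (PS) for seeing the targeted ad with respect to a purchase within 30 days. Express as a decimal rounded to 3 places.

p₁ = P(outcome | exposed) = 672/1386 = 0.48485
p₀ = P(outcome | unexposed) = 1046/3873 = 0.27007
Under exogeneity and monotonicity, PS = (p₁ − p₀) / (1 − p₀).
PS = (0.48485 − 0.27007) / (1 − 0.27007) = 0.21477 / 0.72993 ≈ 0.2942

PS ≈ 0.294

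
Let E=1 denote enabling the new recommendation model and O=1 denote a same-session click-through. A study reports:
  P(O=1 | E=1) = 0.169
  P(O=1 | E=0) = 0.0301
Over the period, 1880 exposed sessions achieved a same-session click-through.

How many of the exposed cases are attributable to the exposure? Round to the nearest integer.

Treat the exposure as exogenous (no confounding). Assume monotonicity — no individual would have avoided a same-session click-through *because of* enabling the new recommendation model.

Let p₁ = 0.169, p₀ = 0.0301.
PN = (p₁ − p₀)/p₁ = (0.169 − 0.0301) / 0.169 ≈ 0.82189.
Attributable cases ≈ PN × (exposed cases) = 0.82189 × 1880 ≈ 1545.16.

about 1545 cases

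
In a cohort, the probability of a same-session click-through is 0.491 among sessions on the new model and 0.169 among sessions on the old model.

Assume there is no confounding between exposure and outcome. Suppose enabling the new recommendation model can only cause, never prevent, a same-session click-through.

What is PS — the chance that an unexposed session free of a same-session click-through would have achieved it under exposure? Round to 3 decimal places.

Let p₁ = 0.491, p₀ = 0.169.
Under exogeneity and monotonicity, PS = (p₁ − p₀) / (1 − p₀).
PS = (0.491 − 0.169) / (1 − 0.169) = 0.322 / 0.831 ≈ 0.3875

PS ≈ 0.387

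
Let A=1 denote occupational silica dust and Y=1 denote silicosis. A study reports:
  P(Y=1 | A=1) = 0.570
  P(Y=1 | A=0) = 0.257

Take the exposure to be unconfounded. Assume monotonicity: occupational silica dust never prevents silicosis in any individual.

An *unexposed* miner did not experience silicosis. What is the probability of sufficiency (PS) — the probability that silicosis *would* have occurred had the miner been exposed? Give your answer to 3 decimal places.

PS ≈ 0.421

Let p₁ = 0.57, p₀ = 0.257.
Under exogeneity and monotonicity, PS = (p₁ − p₀) / (1 − p₀).
PS = (0.57 − 0.257) / (1 − 0.257) = 0.313 / 0.743 ≈ 0.4213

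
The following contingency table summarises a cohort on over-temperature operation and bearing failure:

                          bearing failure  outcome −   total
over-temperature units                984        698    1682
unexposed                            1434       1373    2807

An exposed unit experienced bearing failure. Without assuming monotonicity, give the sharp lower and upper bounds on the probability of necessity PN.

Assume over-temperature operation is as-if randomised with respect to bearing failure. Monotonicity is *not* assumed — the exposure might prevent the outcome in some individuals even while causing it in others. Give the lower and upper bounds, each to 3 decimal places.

p₁ = P(outcome | exposed) = 984/1682 = 0.58502
p₀ = P(outcome | unexposed) = 1434/2807 = 0.51087
Under exogeneity alone the bounds on PN are max{0,(p₁−p₀)/p₁} ≤ PN ≤ min{1,(1−p₀)/p₁}.
  lower = (p₁ − p₀)/p₁ = 0.074152 / 0.58502 ≈ 0.1268
  upper = min{1, (1 − p₀)/p₁} = 0.48913 / 0.58502 ≈ 0.8361

0.127 ≤ PN ≤ 0.836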